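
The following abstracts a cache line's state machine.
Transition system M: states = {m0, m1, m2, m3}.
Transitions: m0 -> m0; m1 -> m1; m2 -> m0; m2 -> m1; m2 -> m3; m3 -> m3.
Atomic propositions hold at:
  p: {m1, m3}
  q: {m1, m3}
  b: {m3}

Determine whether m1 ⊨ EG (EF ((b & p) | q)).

Sat(b & p) = {m3}
Sat((b & p) | q) = {m1, m3}
EF ((b & p) | q): least fixpoint, start Z0 = {m1, m3}, add states with some successor in Z. Z1 = {m1, m2, m3}; fixed.
Sat(EF ((b & p) | q)) = {m1, m2, m3}
EG (EF ((b & p) | q)): greatest fixpoint, start Z0 = {m1, m2, m3}, keep only states in Sat with some successor in Z. Already a fixed point.
Sat(EG (EF ((b & p) | q))) = {m1, m2, m3}
m1 ∈ Sat(EG (EF ((b & p) | q))) = {m1, m2, m3}, so the formula holds at m1.

Yes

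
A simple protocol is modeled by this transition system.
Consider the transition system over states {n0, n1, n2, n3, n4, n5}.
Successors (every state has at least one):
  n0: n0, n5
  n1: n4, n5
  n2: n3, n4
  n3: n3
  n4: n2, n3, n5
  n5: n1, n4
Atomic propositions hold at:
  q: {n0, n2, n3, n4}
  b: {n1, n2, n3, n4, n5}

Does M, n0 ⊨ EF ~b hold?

Sat(~b) = {n0}
EF ~b: least fixpoint, start Z0 = {n0}, add states with some successor in Z. Already a fixed point.
Sat(EF ~b) = {n0}
n0 ∈ Sat(EF ~b) = {n0}, so the formula holds at n0.

Yes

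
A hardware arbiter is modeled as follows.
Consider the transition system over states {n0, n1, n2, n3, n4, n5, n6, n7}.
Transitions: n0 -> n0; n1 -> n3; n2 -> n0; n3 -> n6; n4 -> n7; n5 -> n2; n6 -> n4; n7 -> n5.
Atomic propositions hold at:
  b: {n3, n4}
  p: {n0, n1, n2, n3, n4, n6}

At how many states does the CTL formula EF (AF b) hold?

4

AF b: least fixpoint, start Z0 = {n3, n4}, add states with every successor in Z. Z1 = {n1, n3, n4, n6}; fixed.
Sat(AF b) = {n1, n3, n4, n6}
EF (AF b): least fixpoint, start Z0 = {n1, n3, n4, n6}, add states with some successor in Z. Already a fixed point.
Sat(EF (AF b)) = {n1, n3, n4, n6}
|Sat(EF (AF b))| = |{n1, n3, n4, n6}| = 4.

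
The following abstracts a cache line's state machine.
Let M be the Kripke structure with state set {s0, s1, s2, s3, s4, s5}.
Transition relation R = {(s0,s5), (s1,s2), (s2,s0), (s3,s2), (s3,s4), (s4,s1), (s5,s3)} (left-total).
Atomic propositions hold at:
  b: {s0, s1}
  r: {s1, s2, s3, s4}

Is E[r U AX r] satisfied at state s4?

Sat(AX r) = {s : every successor in {s1, s2, s3, s4}} = {s1, s3, s4, s5}
E[r U AX r]: least fixpoint, start Z0 = Sat(AX r) = {s1, s3, s4, s5}, add states in Sat(r) with some successor in Z. Already a fixed point.
Sat(E[r U AX r]) = {s1, s3, s4, s5}
s4 ∈ Sat(E[r U AX r]) = {s1, s3, s4, s5}, so the formula holds at s4.

Yes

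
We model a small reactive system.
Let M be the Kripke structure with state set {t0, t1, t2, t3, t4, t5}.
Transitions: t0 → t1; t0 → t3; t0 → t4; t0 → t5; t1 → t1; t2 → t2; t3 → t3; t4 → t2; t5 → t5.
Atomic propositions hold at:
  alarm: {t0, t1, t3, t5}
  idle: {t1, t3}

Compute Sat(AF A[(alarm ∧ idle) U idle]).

{t1, t3}

Sat(alarm ∧ idle) = {t1, t3}
A[(alarm ∧ idle) U idle]: least fixpoint, start Z0 = Sat(idle) = {t1, t3}, add states in Sat(alarm ∧ idle) with every successor in Z. Already a fixed point.
Sat(A[(alarm ∧ idle) U idle]) = {t1, t3}
AF A[(alarm ∧ idle) U idle]: least fixpoint, start Z0 = {t1, t3}, add states with every successor in Z. Already a fixed point.
Sat(AF A[(alarm ∧ idle) U idle]) = {t1, t3}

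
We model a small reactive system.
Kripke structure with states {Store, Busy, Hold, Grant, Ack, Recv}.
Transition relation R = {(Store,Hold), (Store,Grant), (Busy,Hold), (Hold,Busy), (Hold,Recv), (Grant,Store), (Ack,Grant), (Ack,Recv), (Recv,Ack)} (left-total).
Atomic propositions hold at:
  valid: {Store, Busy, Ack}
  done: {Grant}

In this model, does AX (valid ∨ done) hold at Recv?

Sat(valid ∨ done) = {Store, Busy, Grant, Ack}
Sat(AX (valid ∨ done)) = {s : every successor in {Store, Busy, Grant, Ack}} = {Grant, Recv}
Recv ∈ Sat(AX (valid ∨ done)) = {Grant, Recv}, so the formula holds at Recv.

Yes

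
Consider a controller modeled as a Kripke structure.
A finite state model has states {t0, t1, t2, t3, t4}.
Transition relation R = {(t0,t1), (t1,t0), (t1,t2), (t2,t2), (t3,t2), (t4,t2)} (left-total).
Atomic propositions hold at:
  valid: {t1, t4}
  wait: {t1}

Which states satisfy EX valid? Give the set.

{t0}

Sat(EX valid) = {s : some successor in {t1, t4}} = {t0}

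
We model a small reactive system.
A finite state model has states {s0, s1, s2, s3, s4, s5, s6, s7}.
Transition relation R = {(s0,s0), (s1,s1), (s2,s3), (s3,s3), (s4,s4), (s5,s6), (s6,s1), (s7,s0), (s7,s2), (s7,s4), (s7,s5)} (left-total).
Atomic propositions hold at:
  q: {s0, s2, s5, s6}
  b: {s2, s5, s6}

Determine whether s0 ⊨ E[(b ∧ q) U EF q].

Sat(b ∧ q) = {s2, s5, s6}
EF q: least fixpoint, start Z0 = {s0, s2, s5, s6}, add states with some successor in Z. Z1 = {s0, s2, s5, s6, s7}; fixed.
Sat(EF q) = {s0, s2, s5, s6, s7}
E[(b ∧ q) U EF q]: least fixpoint, start Z0 = Sat(EF q) = {s0, s2, s5, s6, s7}, add states in Sat(b ∧ q) with some successor in Z. Already a fixed point.
Sat(E[(b ∧ q) U EF q]) = {s0, s2, s5, s6, s7}
s0 ∈ Sat(E[(b ∧ q) U EF q]) = {s0, s2, s5, s6, s7}, so the formula holds at s0.

Yes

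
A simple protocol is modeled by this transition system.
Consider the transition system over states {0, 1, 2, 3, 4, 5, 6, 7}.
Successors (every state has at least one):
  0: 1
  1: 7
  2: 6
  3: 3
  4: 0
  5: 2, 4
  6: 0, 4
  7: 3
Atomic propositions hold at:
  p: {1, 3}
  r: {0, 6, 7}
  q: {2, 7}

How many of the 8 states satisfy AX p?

Sat(AX p) = {s : every successor in {1, 3}} = {0, 3, 7}
|Sat(AX p)| = |{0, 3, 7}| = 3.

3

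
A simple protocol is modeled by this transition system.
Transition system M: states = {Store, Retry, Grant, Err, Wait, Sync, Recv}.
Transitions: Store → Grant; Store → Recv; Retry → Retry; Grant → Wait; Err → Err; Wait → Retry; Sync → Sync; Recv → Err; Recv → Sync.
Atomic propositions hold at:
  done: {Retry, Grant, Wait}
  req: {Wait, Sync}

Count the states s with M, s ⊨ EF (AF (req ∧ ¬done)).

3

Sat(¬done) = {Store, Err, Sync, Recv}
Sat(req ∧ ¬done) = {Sync}
AF (req ∧ ¬done): least fixpoint, start Z0 = {Sync}, add states with every successor in Z. Already a fixed point.
Sat(AF (req ∧ ¬done)) = {Sync}
EF (AF (req ∧ ¬done)): least fixpoint, start Z0 = {Sync}, add states with some successor in Z. Z1 = {Sync, Recv}; Z2 = {Store, Sync, Recv}; fixed.
Sat(EF (AF (req ∧ ¬done))) = {Store, Sync, Recv}
|Sat(EF (AF (req ∧ ¬done)))| = |{Store, Sync, Recv}| = 3.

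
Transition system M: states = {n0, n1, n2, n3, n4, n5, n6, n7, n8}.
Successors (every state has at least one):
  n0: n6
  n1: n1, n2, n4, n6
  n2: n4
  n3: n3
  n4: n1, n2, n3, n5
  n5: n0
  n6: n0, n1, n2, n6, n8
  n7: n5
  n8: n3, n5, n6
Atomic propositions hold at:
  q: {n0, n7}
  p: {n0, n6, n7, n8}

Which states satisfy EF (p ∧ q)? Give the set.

{n0, n1, n2, n4, n5, n6, n7, n8}

Sat(p ∧ q) = {n0, n7}
EF (p ∧ q): least fixpoint, start Z0 = {n0, n7}, add states with some successor in Z. Z1 = {n0, n5, n6, n7}; Z2 = {n0, n1, n4, n5, n6, n7, n8}; Z3 = {n0, n1, n2, n4, n5, n6, n7, n8}; fixed.
Sat(EF (p ∧ q)) = {n0, n1, n2, n4, n5, n6, n7, n8}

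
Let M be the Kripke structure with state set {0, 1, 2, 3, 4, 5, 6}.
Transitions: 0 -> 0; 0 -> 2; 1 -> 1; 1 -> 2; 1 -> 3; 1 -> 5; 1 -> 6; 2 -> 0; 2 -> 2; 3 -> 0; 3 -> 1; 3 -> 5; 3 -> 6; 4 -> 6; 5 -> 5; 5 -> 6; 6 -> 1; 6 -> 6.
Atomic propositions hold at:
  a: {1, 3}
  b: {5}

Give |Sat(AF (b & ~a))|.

1

Sat(~a) = {0, 2, 4, 5, 6}
Sat(b & ~a) = {5}
AF (b & ~a): least fixpoint, start Z0 = {5}, add states with every successor in Z. Already a fixed point.
Sat(AF (b & ~a)) = {5}
|Sat(AF (b & ~a))| = |{5}| = 1.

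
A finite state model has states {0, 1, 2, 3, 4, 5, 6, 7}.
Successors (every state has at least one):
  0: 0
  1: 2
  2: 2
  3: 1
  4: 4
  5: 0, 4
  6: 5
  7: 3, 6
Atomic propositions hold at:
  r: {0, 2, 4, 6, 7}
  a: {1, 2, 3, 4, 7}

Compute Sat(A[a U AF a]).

AF a: least fixpoint, start Z0 = {1, 2, 3, 4, 7}, add states with every successor in Z. Already a fixed point.
Sat(AF a) = {1, 2, 3, 4, 7}
A[a U AF a]: least fixpoint, start Z0 = Sat(AF a) = {1, 2, 3, 4, 7}, add states in Sat(a) with every successor in Z. Already a fixed point.
Sat(A[a U AF a]) = {1, 2, 3, 4, 7}

{1, 2, 3, 4, 7}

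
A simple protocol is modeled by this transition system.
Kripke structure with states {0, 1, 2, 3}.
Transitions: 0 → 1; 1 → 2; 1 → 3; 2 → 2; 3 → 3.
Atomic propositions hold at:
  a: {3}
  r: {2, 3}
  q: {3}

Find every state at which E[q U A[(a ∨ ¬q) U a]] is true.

Sat(¬q) = {0, 1, 2}
Sat(a ∨ ¬q) = {0, 1, 2, 3}
A[(a ∨ ¬q) U a]: least fixpoint, start Z0 = Sat(a) = {3}, add states in Sat(a ∨ ¬q) with every successor in Z. Already a fixed point.
Sat(A[(a ∨ ¬q) U a]) = {3}
E[q U A[(a ∨ ¬q) U a]]: least fixpoint, start Z0 = Sat(A[(a ∨ ¬q) U a]) = {3}, add states in Sat(q) with some successor in Z. Already a fixed point.
Sat(E[q U A[(a ∨ ¬q) U a]]) = {3}

{3}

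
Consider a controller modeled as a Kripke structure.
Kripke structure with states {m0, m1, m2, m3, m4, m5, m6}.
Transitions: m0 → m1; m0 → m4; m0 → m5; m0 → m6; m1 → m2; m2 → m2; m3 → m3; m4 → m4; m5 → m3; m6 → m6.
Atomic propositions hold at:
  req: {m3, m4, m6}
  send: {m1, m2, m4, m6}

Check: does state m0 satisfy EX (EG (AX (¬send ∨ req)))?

Sat(¬send) = {m0, m3, m5}
Sat(¬send ∨ req) = {m0, m3, m4, m5, m6}
Sat(AX (¬send ∨ req)) = {s : every successor in {m0, m3, m4, m5, m6}} = {m3, m4, m5, m6}
EG (AX (¬send ∨ req)): greatest fixpoint, start Z0 = {m3, m4, m5, m6}, keep only states in Sat with some successor in Z. Already a fixed point.
Sat(EG (AX (¬send ∨ req))) = {m3, m4, m5, m6}
Sat(EX (EG (AX (¬send ∨ req)))) = {s : some successor in {m3, m4, m5, m6}} = {m0, m3, m4, m5, m6}
m0 ∈ Sat(EX (EG (AX (¬send ∨ req)))) = {m0, m3, m4, m5, m6}, so the formula holds at m0.

Yes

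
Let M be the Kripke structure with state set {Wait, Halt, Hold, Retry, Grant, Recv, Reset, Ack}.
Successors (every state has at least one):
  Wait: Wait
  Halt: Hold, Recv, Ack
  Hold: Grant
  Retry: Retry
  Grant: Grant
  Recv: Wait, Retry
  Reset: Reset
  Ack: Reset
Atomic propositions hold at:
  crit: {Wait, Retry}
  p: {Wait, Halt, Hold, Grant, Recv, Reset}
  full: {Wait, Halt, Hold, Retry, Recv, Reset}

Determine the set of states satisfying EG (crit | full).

{Wait, Halt, Retry, Recv, Reset}

Sat(crit | full) = {Wait, Halt, Hold, Retry, Recv, Reset}
EG (crit | full): greatest fixpoint, start Z0 = {Wait, Halt, Hold, Retry, Recv, Reset}, keep only states in Sat with some successor in Z. Z1 = {Wait, Halt, Retry, Recv, Reset}; fixed.
Sat(EG (crit | full)) = {Wait, Halt, Retry, Recv, Reset}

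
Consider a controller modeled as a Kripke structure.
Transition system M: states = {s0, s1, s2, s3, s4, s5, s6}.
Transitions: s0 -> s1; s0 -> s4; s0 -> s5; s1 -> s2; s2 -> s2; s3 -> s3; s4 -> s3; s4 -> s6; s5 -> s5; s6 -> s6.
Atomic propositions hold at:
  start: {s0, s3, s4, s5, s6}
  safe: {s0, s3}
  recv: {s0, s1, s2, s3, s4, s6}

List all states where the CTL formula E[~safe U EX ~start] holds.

{s0, s1, s2}

Sat(~safe) = {s1, s2, s4, s5, s6}
Sat(~start) = {s1, s2}
Sat(EX ~start) = {s : some successor in {s1, s2}} = {s0, s1, s2}
E[~safe U EX ~start]: least fixpoint, start Z0 = Sat(EX ~start) = {s0, s1, s2}, add states in Sat(~safe) with some successor in Z. Already a fixed point.
Sat(E[~safe U EX ~start]) = {s0, s1, s2}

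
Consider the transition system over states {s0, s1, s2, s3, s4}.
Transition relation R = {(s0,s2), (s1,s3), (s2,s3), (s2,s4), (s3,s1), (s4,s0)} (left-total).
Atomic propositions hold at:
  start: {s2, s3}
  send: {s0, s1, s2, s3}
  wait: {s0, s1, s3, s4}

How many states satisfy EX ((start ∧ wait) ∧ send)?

Sat(start ∧ wait) = {s3}
Sat((start ∧ wait) ∧ send) = {s3}
Sat(EX ((start ∧ wait) ∧ send)) = {s : some successor in {s3}} = {s1, s2}
|Sat(EX ((start ∧ wait) ∧ send))| = |{s1, s2}| = 2.

2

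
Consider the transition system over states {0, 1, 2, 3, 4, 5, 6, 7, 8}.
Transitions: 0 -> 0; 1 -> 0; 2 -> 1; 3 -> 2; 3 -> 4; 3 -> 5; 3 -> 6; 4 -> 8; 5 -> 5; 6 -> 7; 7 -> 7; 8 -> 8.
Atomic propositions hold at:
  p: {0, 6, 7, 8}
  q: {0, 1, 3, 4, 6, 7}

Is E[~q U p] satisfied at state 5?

No

Sat(~q) = {2, 5, 8}
E[~q U p]: least fixpoint, start Z0 = Sat(p) = {0, 6, 7, 8}, add states in Sat(~q) with some successor in Z. Already a fixed point.
Sat(E[~q U p]) = {0, 6, 7, 8}
5 ∉ Sat(E[~q U p]) = {0, 6, 7, 8}, so the formula does not hold at 5.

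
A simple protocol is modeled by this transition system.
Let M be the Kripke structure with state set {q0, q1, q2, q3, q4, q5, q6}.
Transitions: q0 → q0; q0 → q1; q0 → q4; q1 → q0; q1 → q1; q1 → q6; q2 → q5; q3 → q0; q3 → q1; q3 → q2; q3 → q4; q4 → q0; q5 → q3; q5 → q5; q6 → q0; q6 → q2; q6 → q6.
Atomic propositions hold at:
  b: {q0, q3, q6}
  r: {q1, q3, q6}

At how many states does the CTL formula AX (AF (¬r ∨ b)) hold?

Sat(¬r) = {q0, q2, q4, q5}
Sat(¬r ∨ b) = {q0, q2, q3, q4, q5, q6}
AF (¬r ∨ b): least fixpoint, start Z0 = {q0, q2, q3, q4, q5, q6}, add states with every successor in Z. Already a fixed point.
Sat(AF (¬r ∨ b)) = {q0, q2, q3, q4, q5, q6}
Sat(AX (AF (¬r ∨ b))) = {s : every successor in {q0, q2, q3, q4, q5, q6}} = {q2, q4, q5, q6}
|Sat(AX (AF (¬r ∨ b)))| = |{q2, q4, q5, q6}| = 4.

4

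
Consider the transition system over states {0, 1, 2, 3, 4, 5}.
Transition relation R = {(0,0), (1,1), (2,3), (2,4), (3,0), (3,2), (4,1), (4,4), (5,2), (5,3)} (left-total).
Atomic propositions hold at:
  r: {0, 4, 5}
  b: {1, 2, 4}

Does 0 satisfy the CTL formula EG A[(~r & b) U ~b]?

Sat(~r) = {1, 2, 3}
Sat(~r & b) = {1, 2}
Sat(~b) = {0, 3, 5}
A[(~r & b) U ~b]: least fixpoint, start Z0 = Sat(~b) = {0, 3, 5}, add states in Sat(~r & b) with every successor in Z. Already a fixed point.
Sat(A[(~r & b) U ~b]) = {0, 3, 5}
EG A[(~r & b) U ~b]: greatest fixpoint, start Z0 = {0, 3, 5}, keep only states in Sat with some successor in Z. Already a fixed point.
Sat(EG A[(~r & b) U ~b]) = {0, 3, 5}
0 ∈ Sat(EG A[(~r & b) U ~b]) = {0, 3, 5}, so the formula holds at 0.

Yes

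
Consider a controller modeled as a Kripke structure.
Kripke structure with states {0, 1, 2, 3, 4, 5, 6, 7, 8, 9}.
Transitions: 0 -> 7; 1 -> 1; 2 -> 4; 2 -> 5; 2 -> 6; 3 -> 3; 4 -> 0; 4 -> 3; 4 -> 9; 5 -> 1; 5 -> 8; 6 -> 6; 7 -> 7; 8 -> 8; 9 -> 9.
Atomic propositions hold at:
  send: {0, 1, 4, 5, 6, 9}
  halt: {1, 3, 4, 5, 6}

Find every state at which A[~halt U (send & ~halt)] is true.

Sat(~halt) = {0, 2, 7, 8, 9}
Sat(send & ~halt) = {0, 9}
A[~halt U (send & ~halt)]: least fixpoint, start Z0 = Sat((send & ~halt)) = {0, 9}, add states in Sat(~halt) with every successor in Z. Already a fixed point.
Sat(A[~halt U (send & ~halt)]) = {0, 9}

{0, 9}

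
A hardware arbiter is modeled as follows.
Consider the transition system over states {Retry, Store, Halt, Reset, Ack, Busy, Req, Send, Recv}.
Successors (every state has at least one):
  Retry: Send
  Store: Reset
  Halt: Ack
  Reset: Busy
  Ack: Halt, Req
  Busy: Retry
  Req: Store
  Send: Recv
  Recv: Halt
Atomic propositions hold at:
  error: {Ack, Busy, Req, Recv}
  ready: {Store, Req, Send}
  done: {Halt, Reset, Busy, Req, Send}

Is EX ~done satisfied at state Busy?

Sat(~done) = {Retry, Store, Ack, Recv}
Sat(EX ~done) = {s : some successor in {Retry, Store, Ack, Recv}} = {Halt, Busy, Req, Send}
Busy ∈ Sat(EX ~done) = {Halt, Busy, Req, Send}, so the formula holds at Busy.

Yes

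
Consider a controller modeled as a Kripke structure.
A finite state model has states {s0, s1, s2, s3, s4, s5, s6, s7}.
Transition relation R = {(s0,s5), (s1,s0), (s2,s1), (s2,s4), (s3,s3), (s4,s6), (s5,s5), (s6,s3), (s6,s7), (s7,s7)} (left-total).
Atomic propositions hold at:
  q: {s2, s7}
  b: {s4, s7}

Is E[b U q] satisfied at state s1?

No

E[b U q]: least fixpoint, start Z0 = Sat(q) = {s2, s7}, add states in Sat(b) with some successor in Z. Already a fixed point.
Sat(E[b U q]) = {s2, s7}
s1 ∉ Sat(E[b U q]) = {s2, s7}, so the formula does not hold at s1.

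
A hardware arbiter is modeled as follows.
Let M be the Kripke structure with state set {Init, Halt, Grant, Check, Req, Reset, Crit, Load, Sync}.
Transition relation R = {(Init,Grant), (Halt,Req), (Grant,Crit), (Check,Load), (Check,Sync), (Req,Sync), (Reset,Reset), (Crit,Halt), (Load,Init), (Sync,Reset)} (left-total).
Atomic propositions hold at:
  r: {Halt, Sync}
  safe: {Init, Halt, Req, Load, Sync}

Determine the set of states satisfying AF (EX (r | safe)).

{Init, Halt, Grant, Check, Req, Crit, Load}

Sat(r | safe) = {Init, Halt, Req, Load, Sync}
Sat(EX (r | safe)) = {s : some successor in {Init, Halt, Req, Load, Sync}} = {Halt, Check, Req, Crit, Load}
AF (EX (r | safe)): least fixpoint, start Z0 = {Halt, Check, Req, Crit, Load}, add states with every successor in Z. Z1 = {Halt, Grant, Check, Req, Crit, Load}; Z2 = {Init, Halt, Grant, Check, Req, Crit, Load}; fixed.
Sat(AF (EX (r | safe))) = {Init, Halt, Grant, Check, Req, Crit, Load}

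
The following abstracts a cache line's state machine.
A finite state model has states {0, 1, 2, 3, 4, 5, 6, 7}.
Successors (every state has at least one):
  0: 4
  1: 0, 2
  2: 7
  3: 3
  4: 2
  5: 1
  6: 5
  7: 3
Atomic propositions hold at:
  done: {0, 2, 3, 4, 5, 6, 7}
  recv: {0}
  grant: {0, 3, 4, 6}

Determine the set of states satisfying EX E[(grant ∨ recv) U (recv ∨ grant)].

{0, 1, 3, 7}

Sat(grant ∨ recv) = {0, 3, 4, 6}
Sat(recv ∨ grant) = {0, 3, 4, 6}
E[(grant ∨ recv) U (recv ∨ grant)]: least fixpoint, start Z0 = Sat((recv ∨ grant)) = {0, 3, 4, 6}, add states in Sat(grant ∨ recv) with some successor in Z. Already a fixed point.
Sat(E[(grant ∨ recv) U (recv ∨ grant)]) = {0, 3, 4, 6}
Sat(EX E[(grant ∨ recv) U (recv ∨ grant)]) = {s : some successor in {0, 3, 4, 6}} = {0, 1, 3, 7}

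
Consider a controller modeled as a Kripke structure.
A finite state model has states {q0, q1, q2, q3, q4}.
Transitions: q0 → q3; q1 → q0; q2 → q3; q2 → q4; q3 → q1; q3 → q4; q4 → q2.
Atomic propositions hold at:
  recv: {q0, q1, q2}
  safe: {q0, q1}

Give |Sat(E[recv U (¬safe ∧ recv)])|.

Sat(¬safe) = {q2, q3, q4}
Sat(¬safe ∧ recv) = {q2}
E[recv U (¬safe ∧ recv)]: least fixpoint, start Z0 = Sat((¬safe ∧ recv)) = {q2}, add states in Sat(recv) with some successor in Z. Already a fixed point.
Sat(E[recv U (¬safe ∧ recv)]) = {q2}
|Sat(E[recv U (¬safe ∧ recv)])| = |{q2}| = 1.

1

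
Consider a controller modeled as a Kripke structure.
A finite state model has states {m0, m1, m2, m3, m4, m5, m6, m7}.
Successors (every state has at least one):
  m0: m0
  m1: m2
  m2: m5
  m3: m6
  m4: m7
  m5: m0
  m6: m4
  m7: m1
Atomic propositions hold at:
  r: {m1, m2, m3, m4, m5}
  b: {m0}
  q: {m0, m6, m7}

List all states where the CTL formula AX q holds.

Sat(AX q) = {s : every successor in {m0, m6, m7}} = {m0, m3, m4, m5}

{m0, m3, m4, m5}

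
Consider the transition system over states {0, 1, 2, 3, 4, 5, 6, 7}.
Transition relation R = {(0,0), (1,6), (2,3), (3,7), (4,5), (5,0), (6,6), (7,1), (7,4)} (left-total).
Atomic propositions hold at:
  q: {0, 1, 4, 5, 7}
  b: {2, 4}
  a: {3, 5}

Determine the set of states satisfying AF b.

{2, 4}

AF b: least fixpoint, start Z0 = {2, 4}, add states with every successor in Z. Already a fixed point.
Sat(AF b) = {2, 4}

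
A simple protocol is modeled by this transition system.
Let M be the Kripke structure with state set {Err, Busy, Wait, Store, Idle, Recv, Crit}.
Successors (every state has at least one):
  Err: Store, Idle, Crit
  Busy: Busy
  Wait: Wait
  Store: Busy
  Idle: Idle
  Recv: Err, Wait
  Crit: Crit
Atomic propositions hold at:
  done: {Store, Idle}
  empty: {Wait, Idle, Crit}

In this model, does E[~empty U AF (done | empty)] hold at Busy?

No

Sat(~empty) = {Err, Busy, Store, Recv}
Sat(done | empty) = {Wait, Store, Idle, Crit}
AF (done | empty): least fixpoint, start Z0 = {Wait, Store, Idle, Crit}, add states with every successor in Z. Z1 = {Err, Wait, Store, Idle, Crit}; Z2 = {Err, Wait, Store, Idle, Recv, Crit}; fixed.
Sat(AF (done | empty)) = {Err, Wait, Store, Idle, Recv, Crit}
E[~empty U AF (done | empty)]: least fixpoint, start Z0 = Sat(AF (done | empty)) = {Err, Wait, Store, Idle, Recv, Crit}, add states in Sat(~empty) with some successor in Z. Already a fixed point.
Sat(E[~empty U AF (done | empty)]) = {Err, Wait, Store, Idle, Recv, Crit}
Busy ∉ Sat(E[~empty U AF (done | empty)]) = {Err, Wait, Store, Idle, Recv, Crit}, so the formula does not hold at Busy.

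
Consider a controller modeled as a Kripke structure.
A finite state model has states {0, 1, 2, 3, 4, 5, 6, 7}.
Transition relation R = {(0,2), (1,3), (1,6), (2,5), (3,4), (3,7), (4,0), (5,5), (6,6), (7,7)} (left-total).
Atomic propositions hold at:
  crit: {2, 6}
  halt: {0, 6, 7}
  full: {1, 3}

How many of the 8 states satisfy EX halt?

Sat(EX halt) = {s : some successor in {0, 6, 7}} = {1, 3, 4, 6, 7}
|Sat(EX halt)| = |{1, 3, 4, 6, 7}| = 5.

5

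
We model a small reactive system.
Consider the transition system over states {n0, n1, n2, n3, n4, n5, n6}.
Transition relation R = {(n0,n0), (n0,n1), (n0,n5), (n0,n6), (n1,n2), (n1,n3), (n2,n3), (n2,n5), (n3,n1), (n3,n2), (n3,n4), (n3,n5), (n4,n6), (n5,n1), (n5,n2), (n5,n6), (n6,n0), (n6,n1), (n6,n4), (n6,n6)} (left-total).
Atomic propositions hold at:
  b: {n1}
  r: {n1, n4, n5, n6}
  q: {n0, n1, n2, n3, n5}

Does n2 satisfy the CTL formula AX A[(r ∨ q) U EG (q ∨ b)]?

Yes

Sat(r ∨ q) = {n0, n1, n2, n3, n4, n5, n6}
Sat(q ∨ b) = {n0, n1, n2, n3, n5}
EG (q ∨ b): greatest fixpoint, start Z0 = {n0, n1, n2, n3, n5}, keep only states in Sat with some successor in Z. Already a fixed point.
Sat(EG (q ∨ b)) = {n0, n1, n2, n3, n5}
A[(r ∨ q) U EG (q ∨ b)]: least fixpoint, start Z0 = Sat(EG (q ∨ b)) = {n0, n1, n2, n3, n5}, add states in Sat(r ∨ q) with every successor in Z. Already a fixed point.
Sat(A[(r ∨ q) U EG (q ∨ b)]) = {n0, n1, n2, n3, n5}
Sat(AX A[(r ∨ q) U EG (q ∨ b)]) = {s : every successor in {n0, n1, n2, n3, n5}} = {n1, n2}
n2 ∈ Sat(AX A[(r ∨ q) U EG (q ∨ b)]) = {n1, n2}, so the formula holds at n2.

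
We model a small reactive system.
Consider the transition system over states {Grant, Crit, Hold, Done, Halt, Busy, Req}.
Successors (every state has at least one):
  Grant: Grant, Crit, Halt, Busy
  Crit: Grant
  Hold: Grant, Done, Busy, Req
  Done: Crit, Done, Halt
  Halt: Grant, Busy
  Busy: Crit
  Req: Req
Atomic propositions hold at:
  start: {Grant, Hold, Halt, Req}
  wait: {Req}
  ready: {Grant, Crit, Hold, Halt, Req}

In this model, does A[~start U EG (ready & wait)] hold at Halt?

No

Sat(~start) = {Crit, Done, Busy}
Sat(ready & wait) = {Req}
EG (ready & wait): greatest fixpoint, start Z0 = {Req}, keep only states in Sat with some successor in Z. Already a fixed point.
Sat(EG (ready & wait)) = {Req}
A[~start U EG (ready & wait)]: least fixpoint, start Z0 = Sat(EG (ready & wait)) = {Req}, add states in Sat(~start) with every successor in Z. Already a fixed point.
Sat(A[~start U EG (ready & wait)]) = {Req}
Halt ∉ Sat(A[~start U EG (ready & wait)]) = {Req}, so the formula does not hold at Halt.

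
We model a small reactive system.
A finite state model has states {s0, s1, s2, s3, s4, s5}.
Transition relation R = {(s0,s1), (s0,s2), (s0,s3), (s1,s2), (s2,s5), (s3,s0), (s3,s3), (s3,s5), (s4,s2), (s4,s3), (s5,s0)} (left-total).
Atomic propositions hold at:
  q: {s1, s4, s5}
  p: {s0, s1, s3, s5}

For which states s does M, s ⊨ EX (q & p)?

{s0, s2, s3}

Sat(q & p) = {s1, s5}
Sat(EX (q & p)) = {s : some successor in {s1, s5}} = {s0, s2, s3}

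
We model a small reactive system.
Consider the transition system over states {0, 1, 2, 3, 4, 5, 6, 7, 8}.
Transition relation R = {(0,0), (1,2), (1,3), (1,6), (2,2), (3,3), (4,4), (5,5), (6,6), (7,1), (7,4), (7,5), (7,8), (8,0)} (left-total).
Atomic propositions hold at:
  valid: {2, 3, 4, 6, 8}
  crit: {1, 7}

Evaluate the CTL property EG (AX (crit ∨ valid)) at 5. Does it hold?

Sat(crit ∨ valid) = {1, 2, 3, 4, 6, 7, 8}
Sat(AX (crit ∨ valid)) = {s : every successor in {1, 2, 3, 4, 6, 7, 8}} = {1, 2, 3, 4, 6}
EG (AX (crit ∨ valid)): greatest fixpoint, start Z0 = {1, 2, 3, 4, 6}, keep only states in Sat with some successor in Z. Already a fixed point.
Sat(EG (AX (crit ∨ valid))) = {1, 2, 3, 4, 6}
5 ∉ Sat(EG (AX (crit ∨ valid))) = {1, 2, 3, 4, 6}, so the formula does not hold at 5.

No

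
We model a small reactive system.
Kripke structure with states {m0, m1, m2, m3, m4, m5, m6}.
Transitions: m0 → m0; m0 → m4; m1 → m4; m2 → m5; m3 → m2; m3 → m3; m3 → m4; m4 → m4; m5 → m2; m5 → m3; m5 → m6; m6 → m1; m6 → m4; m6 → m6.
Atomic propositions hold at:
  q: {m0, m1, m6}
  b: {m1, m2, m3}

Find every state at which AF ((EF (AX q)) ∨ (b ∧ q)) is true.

{m1}

Sat(AX q) = {s : every successor in {m0, m1, m6}} = ∅
EF (AX q): least fixpoint, start Z0 = ∅, add states with some successor in Z. Already a fixed point.
Sat(EF (AX q)) = ∅
Sat(b ∧ q) = {m1}
Sat((EF (AX q)) ∨ (b ∧ q)) = {m1}
AF ((EF (AX q)) ∨ (b ∧ q)): least fixpoint, start Z0 = {m1}, add states with every successor in Z. Already a fixed point.
Sat(AF ((EF (AX q)) ∨ (b ∧ q))) = {m1}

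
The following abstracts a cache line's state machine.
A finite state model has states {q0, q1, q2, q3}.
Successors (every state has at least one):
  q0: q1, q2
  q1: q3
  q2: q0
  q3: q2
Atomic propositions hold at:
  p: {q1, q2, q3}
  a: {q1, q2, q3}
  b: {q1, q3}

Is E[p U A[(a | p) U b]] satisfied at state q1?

Sat(a | p) = {q1, q2, q3}
A[(a | p) U b]: least fixpoint, start Z0 = Sat(b) = {q1, q3}, add states in Sat(a | p) with every successor in Z. Already a fixed point.
Sat(A[(a | p) U b]) = {q1, q3}
E[p U A[(a | p) U b]]: least fixpoint, start Z0 = Sat(A[(a | p) U b]) = {q1, q3}, add states in Sat(p) with some successor in Z. Already a fixed point.
Sat(E[p U A[(a | p) U b]]) = {q1, q3}
q1 ∈ Sat(E[p U A[(a | p) U b]]) = {q1, q3}, so the formula holds at q1.

Yes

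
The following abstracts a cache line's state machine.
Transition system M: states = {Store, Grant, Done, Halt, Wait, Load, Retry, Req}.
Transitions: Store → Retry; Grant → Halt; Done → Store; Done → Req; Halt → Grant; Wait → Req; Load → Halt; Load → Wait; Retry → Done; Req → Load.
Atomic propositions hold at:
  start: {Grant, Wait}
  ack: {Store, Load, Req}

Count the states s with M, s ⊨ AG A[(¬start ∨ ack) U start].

5

Sat(¬start) = {Store, Done, Halt, Load, Retry, Req}
Sat(¬start ∨ ack) = {Store, Done, Halt, Load, Retry, Req}
A[(¬start ∨ ack) U start]: least fixpoint, start Z0 = Sat(start) = {Grant, Wait}, add states in Sat(¬start ∨ ack) with every successor in Z. Z1 = {Grant, Halt, Wait}; Z2 = {Grant, Halt, Wait, Load}; Z3 = {Grant, Halt, Wait, Load, Req}; fixed.
Sat(A[(¬start ∨ ack) U start]) = {Grant, Halt, Wait, Load, Req}
AG A[(¬start ∨ ack) U start]: greatest fixpoint, start Z0 = {Grant, Halt, Wait, Load, Req}, keep only states in Sat with every successor in Z. Already a fixed point.
Sat(AG A[(¬start ∨ ack) U start]) = {Grant, Halt, Wait, Load, Req}
|Sat(AG A[(¬start ∨ ack) U start])| = |{Grant, Halt, Wait, Load, Req}| = 5.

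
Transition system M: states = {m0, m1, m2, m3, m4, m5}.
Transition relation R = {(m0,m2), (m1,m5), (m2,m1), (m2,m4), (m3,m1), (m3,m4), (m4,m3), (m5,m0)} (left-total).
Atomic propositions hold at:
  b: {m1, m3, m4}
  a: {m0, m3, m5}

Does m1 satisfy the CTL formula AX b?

No

Sat(AX b) = {s : every successor in {m1, m3, m4}} = {m2, m3, m4}
m1 ∉ Sat(AX b) = {m2, m3, m4}, so the formula does not hold at m1.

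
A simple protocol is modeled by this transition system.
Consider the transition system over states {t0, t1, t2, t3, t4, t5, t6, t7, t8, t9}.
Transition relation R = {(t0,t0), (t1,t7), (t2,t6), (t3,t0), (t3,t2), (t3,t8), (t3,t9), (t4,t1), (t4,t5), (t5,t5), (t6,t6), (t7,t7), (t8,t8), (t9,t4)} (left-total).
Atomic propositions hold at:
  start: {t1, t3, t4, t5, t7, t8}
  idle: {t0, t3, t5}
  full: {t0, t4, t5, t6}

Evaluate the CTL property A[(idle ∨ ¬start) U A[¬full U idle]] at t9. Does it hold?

Sat(¬start) = {t0, t2, t6, t9}
Sat(idle ∨ ¬start) = {t0, t2, t3, t5, t6, t9}
Sat(¬full) = {t1, t2, t3, t7, t8, t9}
A[¬full U idle]: least fixpoint, start Z0 = Sat(idle) = {t0, t3, t5}, add states in Sat(¬full) with every successor in Z. Already a fixed point.
Sat(A[¬full U idle]) = {t0, t3, t5}
A[(idle ∨ ¬start) U A[¬full U idle]]: least fixpoint, start Z0 = Sat(A[¬full U idle]) = {t0, t3, t5}, add states in Sat(idle ∨ ¬start) with every successor in Z. Already a fixed point.
Sat(A[(idle ∨ ¬start) U A[¬full U idle]]) = {t0, t3, t5}
t9 ∉ Sat(A[(idle ∨ ¬start) U A[¬full U idle]]) = {t0, t3, t5}, so the formula does not hold at t9.

No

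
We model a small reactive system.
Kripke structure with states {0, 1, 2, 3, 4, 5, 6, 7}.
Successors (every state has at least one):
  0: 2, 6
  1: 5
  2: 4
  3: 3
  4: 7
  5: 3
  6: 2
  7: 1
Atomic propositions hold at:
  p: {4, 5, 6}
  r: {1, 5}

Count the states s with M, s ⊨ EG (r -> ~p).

Sat(~p) = {0, 1, 2, 3, 7}
Sat(r -> ~p) = {0, 1, 2, 3, 4, 6, 7}
EG (r -> ~p): greatest fixpoint, start Z0 = {0, 1, 2, 3, 4, 6, 7}, keep only states in Sat with some successor in Z. Z1 = {0, 2, 3, 4, 6, 7}; Z2 = {0, 2, 3, 4, 6}; Z3 = {0, 2, 3, 6}; Z4 = {0, 3, 6}; Z5 = {0, 3}; Z6 = {3}; fixed.
Sat(EG (r -> ~p)) = {3}
|Sat(EG (r -> ~p))| = |{3}| = 1.

1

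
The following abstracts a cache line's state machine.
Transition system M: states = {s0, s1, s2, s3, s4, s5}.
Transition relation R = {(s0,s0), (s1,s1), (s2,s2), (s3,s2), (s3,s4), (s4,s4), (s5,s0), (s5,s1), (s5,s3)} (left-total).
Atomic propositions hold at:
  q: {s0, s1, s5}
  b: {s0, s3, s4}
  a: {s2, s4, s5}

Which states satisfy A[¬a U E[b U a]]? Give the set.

{s2, s3, s4, s5}

Sat(¬a) = {s0, s1, s3}
E[b U a]: least fixpoint, start Z0 = Sat(a) = {s2, s4, s5}, add states in Sat(b) with some successor in Z. Z1 = {s2, s3, s4, s5}; fixed.
Sat(E[b U a]) = {s2, s3, s4, s5}
A[¬a U E[b U a]]: least fixpoint, start Z0 = Sat(E[b U a]) = {s2, s3, s4, s5}, add states in Sat(¬a) with every successor in Z. Already a fixed point.
Sat(A[¬a U E[b U a]]) = {s2, s3, s4, s5}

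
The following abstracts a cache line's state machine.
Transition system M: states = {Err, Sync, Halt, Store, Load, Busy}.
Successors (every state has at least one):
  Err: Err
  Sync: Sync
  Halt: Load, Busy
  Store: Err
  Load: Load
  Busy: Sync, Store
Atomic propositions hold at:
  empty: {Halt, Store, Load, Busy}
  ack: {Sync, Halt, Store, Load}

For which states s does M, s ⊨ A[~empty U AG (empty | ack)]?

Sat(~empty) = {Err, Sync}
Sat(empty | ack) = {Sync, Halt, Store, Load, Busy}
AG (empty | ack): greatest fixpoint, start Z0 = {Sync, Halt, Store, Load, Busy}, keep only states in Sat with every successor in Z. Z1 = {Sync, Halt, Load, Busy}; Z2 = {Sync, Halt, Load}; Z3 = {Sync, Load}; fixed.
Sat(AG (empty | ack)) = {Sync, Load}
A[~empty U AG (empty | ack)]: least fixpoint, start Z0 = Sat(AG (empty | ack)) = {Sync, Load}, add states in Sat(~empty) with every successor in Z. Already a fixed point.
Sat(A[~empty U AG (empty | ack)]) = {Sync, Load}

{Sync, Load}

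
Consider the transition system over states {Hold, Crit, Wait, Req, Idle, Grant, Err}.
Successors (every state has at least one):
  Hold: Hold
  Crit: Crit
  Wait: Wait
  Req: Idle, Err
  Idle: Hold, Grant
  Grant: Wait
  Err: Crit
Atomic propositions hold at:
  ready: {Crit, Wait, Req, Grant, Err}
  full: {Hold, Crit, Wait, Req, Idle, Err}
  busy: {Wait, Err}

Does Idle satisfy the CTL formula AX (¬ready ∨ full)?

Sat(¬ready) = {Hold, Idle}
Sat(¬ready ∨ full) = {Hold, Crit, Wait, Req, Idle, Err}
Sat(AX (¬ready ∨ full)) = {s : every successor in {Hold, Crit, Wait, Req, Idle, Err}} = {Hold, Crit, Wait, Req, Grant, Err}
Idle ∉ Sat(AX (¬ready ∨ full)) = {Hold, Crit, Wait, Req, Grant, Err}, so the formula does not hold at Idle.

No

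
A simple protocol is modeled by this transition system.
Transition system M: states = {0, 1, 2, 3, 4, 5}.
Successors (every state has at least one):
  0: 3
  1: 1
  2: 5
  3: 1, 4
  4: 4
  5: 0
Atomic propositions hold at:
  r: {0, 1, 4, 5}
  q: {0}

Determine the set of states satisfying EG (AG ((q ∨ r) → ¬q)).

Sat(q ∨ r) = {0, 1, 4, 5}
Sat(¬q) = {1, 2, 3, 4, 5}
Sat((q ∨ r) → ¬q) = {1, 2, 3, 4, 5}
AG ((q ∨ r) → ¬q): greatest fixpoint, start Z0 = {1, 2, 3, 4, 5}, keep only states in Sat with every successor in Z. Z1 = {1, 2, 3, 4}; Z2 = {1, 3, 4}; fixed.
Sat(AG ((q ∨ r) → ¬q)) = {1, 3, 4}
EG (AG ((q ∨ r) → ¬q)): greatest fixpoint, start Z0 = {1, 3, 4}, keep only states in Sat with some successor in Z. Already a fixed point.
Sat(EG (AG ((q ∨ r) → ¬q))) = {1, 3, 4}

{1, 3, 4}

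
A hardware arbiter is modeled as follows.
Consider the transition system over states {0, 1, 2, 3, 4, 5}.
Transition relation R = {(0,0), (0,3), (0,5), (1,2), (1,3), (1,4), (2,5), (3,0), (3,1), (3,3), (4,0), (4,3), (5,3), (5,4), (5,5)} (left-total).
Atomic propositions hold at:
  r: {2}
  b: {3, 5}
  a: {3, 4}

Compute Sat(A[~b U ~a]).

Sat(~b) = {0, 1, 2, 4}
Sat(~a) = {0, 1, 2, 5}
A[~b U ~a]: least fixpoint, start Z0 = Sat(~a) = {0, 1, 2, 5}, add states in Sat(~b) with every successor in Z. Already a fixed point.
Sat(A[~b U ~a]) = {0, 1, 2, 5}

{0, 1, 2, 5}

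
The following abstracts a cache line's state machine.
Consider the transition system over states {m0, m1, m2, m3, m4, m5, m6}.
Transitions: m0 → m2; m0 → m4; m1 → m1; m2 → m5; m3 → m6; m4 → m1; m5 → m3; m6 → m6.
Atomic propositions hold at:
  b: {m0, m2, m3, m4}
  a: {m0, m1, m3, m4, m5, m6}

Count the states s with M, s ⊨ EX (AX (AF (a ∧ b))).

2

Sat(a ∧ b) = {m0, m3, m4}
AF (a ∧ b): least fixpoint, start Z0 = {m0, m3, m4}, add states with every successor in Z. Z1 = {m0, m3, m4, m5}; Z2 = {m0, m2, m3, m4, m5}; fixed.
Sat(AF (a ∧ b)) = {m0, m2, m3, m4, m5}
Sat(AX (AF (a ∧ b))) = {s : every successor in {m0, m2, m3, m4, m5}} = {m0, m2, m5}
Sat(EX (AX (AF (a ∧ b)))) = {s : some successor in {m0, m2, m5}} = {m0, m2}
|Sat(EX (AX (AF (a ∧ b))))| = |{m0, m2}| = 2.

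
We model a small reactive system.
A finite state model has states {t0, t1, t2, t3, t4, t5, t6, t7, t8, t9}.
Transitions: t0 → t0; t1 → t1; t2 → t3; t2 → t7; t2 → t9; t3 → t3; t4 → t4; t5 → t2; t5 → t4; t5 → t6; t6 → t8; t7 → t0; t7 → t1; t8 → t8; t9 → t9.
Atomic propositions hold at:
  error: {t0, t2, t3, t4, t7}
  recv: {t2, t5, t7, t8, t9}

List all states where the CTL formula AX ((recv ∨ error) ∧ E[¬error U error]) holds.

{t0, t3, t4}

Sat(recv ∨ error) = {t0, t2, t3, t4, t5, t7, t8, t9}
Sat(¬error) = {t1, t5, t6, t8, t9}
E[¬error U error]: least fixpoint, start Z0 = Sat(error) = {t0, t2, t3, t4, t7}, add states in Sat(¬error) with some successor in Z. Z1 = {t0, t2, t3, t4, t5, t7}; fixed.
Sat(E[¬error U error]) = {t0, t2, t3, t4, t5, t7}
Sat((recv ∨ error) ∧ E[¬error U error]) = {t0, t2, t3, t4, t5, t7}
Sat(AX ((recv ∨ error) ∧ E[¬error U error])) = {s : every successor in {t0, t2, t3, t4, t5, t7}} = {t0, t3, t4}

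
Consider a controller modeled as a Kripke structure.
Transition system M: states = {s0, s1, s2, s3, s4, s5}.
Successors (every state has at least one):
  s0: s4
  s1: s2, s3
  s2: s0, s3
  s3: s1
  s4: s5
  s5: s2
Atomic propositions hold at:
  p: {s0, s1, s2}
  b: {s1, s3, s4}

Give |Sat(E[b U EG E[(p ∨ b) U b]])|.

Sat(p ∨ b) = {s0, s1, s2, s3, s4}
E[(p ∨ b) U b]: least fixpoint, start Z0 = Sat(b) = {s1, s3, s4}, add states in Sat(p ∨ b) with some successor in Z. Z1 = {s0, s1, s2, s3, s4}; fixed.
Sat(E[(p ∨ b) U b]) = {s0, s1, s2, s3, s4}
EG E[(p ∨ b) U b]: greatest fixpoint, start Z0 = {s0, s1, s2, s3, s4}, keep only states in Sat with some successor in Z. Z1 = {s0, s1, s2, s3}; Z2 = {s1, s2, s3}; fixed.
Sat(EG E[(p ∨ b) U b]) = {s1, s2, s3}
E[b U EG E[(p ∨ b) U b]]: least fixpoint, start Z0 = Sat(EG E[(p ∨ b) U b]) = {s1, s2, s3}, add states in Sat(b) with some successor in Z. Already a fixed point.
Sat(E[b U EG E[(p ∨ b) U b]]) = {s1, s2, s3}
|Sat(E[b U EG E[(p ∨ b) U b]])| = |{s1, s2, s3}| = 3.

3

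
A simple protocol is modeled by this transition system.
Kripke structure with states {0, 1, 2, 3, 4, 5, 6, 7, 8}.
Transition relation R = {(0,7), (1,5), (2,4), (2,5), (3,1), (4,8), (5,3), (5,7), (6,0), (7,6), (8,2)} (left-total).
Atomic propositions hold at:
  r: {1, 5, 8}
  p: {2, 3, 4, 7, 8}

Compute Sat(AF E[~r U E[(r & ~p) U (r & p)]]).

Sat(~r) = {0, 2, 3, 4, 6, 7}
Sat(~p) = {0, 1, 5, 6}
Sat(r & ~p) = {1, 5}
Sat(r & p) = {8}
E[(r & ~p) U (r & p)]: least fixpoint, start Z0 = Sat((r & p)) = {8}, add states in Sat(r & ~p) with some successor in Z. Already a fixed point.
Sat(E[(r & ~p) U (r & p)]) = {8}
E[~r U E[(r & ~p) U (r & p)]]: least fixpoint, start Z0 = Sat(E[(r & ~p) U (r & p)]) = {8}, add states in Sat(~r) with some successor in Z. Z1 = {4, 8}; Z2 = {2, 4, 8}; fixed.
Sat(E[~r U E[(r & ~p) U (r & p)]]) = {2, 4, 8}
AF E[~r U E[(r & ~p) U (r & p)]]: least fixpoint, start Z0 = {2, 4, 8}, add states with every successor in Z. Already a fixed point.
Sat(AF E[~r U E[(r & ~p) U (r & p)]]) = {2, 4, 8}

{2, 4, 8}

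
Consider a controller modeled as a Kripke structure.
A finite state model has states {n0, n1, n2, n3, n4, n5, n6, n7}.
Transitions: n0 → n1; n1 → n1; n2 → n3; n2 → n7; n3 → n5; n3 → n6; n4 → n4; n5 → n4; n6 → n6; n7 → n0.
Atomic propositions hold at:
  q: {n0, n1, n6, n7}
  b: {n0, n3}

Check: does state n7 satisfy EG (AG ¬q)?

No

Sat(¬q) = {n2, n3, n4, n5}
AG ¬q: greatest fixpoint, start Z0 = {n2, n3, n4, n5}, keep only states in Sat with every successor in Z. Z1 = {n4, n5}; fixed.
Sat(AG ¬q) = {n4, n5}
EG (AG ¬q): greatest fixpoint, start Z0 = {n4, n5}, keep only states in Sat with some successor in Z. Already a fixed point.
Sat(EG (AG ¬q)) = {n4, n5}
n7 ∉ Sat(EG (AG ¬q)) = {n4, n5}, so the formula does not hold at n7.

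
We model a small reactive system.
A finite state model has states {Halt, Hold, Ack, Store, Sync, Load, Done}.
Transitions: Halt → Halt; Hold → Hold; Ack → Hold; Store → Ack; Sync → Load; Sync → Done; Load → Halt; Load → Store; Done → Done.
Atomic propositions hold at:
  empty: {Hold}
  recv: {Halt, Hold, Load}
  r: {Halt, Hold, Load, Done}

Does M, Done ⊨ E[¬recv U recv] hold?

Sat(¬recv) = {Ack, Store, Sync, Done}
E[¬recv U recv]: least fixpoint, start Z0 = Sat(recv) = {Halt, Hold, Load}, add states in Sat(¬recv) with some successor in Z. Z1 = {Halt, Hold, Ack, Sync, Load}; Z2 = {Halt, Hold, Ack, Store, Sync, Load}; fixed.
Sat(E[¬recv U recv]) = {Halt, Hold, Ack, Store, Sync, Load}
Done ∉ Sat(E[¬recv U recv]) = {Halt, Hold, Ack, Store, Sync, Load}, so the formula does not hold at Done.

No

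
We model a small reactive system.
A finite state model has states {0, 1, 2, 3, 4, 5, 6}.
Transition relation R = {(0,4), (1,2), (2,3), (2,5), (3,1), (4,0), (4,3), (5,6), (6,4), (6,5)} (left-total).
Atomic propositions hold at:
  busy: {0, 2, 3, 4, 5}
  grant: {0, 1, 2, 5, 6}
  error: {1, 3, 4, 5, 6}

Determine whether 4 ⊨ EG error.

EG error: greatest fixpoint, start Z0 = {1, 3, 4, 5, 6}, keep only states in Sat with some successor in Z. Z1 = {3, 4, 5, 6}; Z2 = {4, 5, 6}; Z3 = {5, 6}; fixed.
Sat(EG error) = {5, 6}
4 ∉ Sat(EG error) = {5, 6}, so the formula does not hold at 4.

No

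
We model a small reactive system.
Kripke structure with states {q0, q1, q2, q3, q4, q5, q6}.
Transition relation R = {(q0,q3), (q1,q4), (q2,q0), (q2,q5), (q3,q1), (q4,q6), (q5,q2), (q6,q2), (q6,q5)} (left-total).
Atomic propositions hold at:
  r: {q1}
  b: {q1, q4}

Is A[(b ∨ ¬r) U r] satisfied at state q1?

Yes

Sat(¬r) = {q0, q2, q3, q4, q5, q6}
Sat(b ∨ ¬r) = {q0, q1, q2, q3, q4, q5, q6}
A[(b ∨ ¬r) U r]: least fixpoint, start Z0 = Sat(r) = {q1}, add states in Sat(b ∨ ¬r) with every successor in Z. Z1 = {q1, q3}; Z2 = {q0, q1, q3}; fixed.
Sat(A[(b ∨ ¬r) U r]) = {q0, q1, q3}
q1 ∈ Sat(A[(b ∨ ¬r) U r]) = {q0, q1, q3}, so the formula holds at q1.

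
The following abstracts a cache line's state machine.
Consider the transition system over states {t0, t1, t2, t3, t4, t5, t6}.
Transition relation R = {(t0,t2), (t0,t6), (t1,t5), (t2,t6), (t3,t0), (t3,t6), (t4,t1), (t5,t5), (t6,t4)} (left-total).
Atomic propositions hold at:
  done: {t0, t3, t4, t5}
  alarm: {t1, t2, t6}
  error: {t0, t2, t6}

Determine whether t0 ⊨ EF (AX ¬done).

Yes

Sat(¬done) = {t1, t2, t6}
Sat(AX ¬done) = {s : every successor in {t1, t2, t6}} = {t0, t2, t4}
EF (AX ¬done): least fixpoint, start Z0 = {t0, t2, t4}, add states with some successor in Z. Z1 = {t0, t2, t3, t4, t6}; fixed.
Sat(EF (AX ¬done)) = {t0, t2, t3, t4, t6}
t0 ∈ Sat(EF (AX ¬done)) = {t0, t2, t3, t4, t6}, so the formula holds at t0.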